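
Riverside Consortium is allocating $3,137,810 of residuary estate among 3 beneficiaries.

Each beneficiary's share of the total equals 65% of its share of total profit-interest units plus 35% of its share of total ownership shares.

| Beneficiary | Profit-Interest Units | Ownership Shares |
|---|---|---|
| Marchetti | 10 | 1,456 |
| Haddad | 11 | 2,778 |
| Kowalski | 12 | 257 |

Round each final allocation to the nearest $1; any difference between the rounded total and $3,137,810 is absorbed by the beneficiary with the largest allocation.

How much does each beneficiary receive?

Marchetti: $974,105 | Haddad: $1,359,194 | Kowalski: $804,511

Totals — profit-interest units 33, ownership shares 4,491.
Composite weights (65% profit-interest units + 35% ownership shares): Marchetti 0.3104; Haddad 0.4332; Kowalski 0.2564.
Unrounded shares: Marchetti 974,105.14; Haddad 1,359,193.65; Kowalski 804,511.21.
At nearest $1: Marchetti $974,105; Haddad $1,359,194; Kowalski $804,511. Sum = $3,137,810.
No rounding difference to absorb.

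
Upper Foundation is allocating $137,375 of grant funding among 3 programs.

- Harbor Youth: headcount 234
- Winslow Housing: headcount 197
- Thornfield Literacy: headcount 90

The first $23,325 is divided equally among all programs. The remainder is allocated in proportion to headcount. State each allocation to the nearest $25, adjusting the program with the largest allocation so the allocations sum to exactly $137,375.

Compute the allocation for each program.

Harbor Youth: $59,000; Winslow Housing: $50,900; Thornfield Literacy: $27,475

First tranche $23,325 split equally: $7,775 each.
Remainder $114,050 by headcount (total 521): Harbor Youth 51,223.99 → $51,225; Winslow Housing 43,124.47 → $43,125; Thornfield Literacy 19,701.54 → $19,700.
Totals: Harbor Youth $7,775 + $51,225 = $59,000; Winslow Housing $7,775 + $43,125 = $50,900; Thornfield Literacy $7,775 + $19,700 = $27,475.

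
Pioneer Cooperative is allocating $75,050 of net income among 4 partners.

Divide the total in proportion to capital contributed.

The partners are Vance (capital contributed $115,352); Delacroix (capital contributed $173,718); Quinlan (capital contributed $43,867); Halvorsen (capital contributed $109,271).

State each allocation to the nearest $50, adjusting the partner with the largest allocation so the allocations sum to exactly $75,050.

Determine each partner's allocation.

Vance: $19,600 | Delacroix: $29,450 | Quinlan: $7,450 | Halvorsen: $18,550

Capital contributed total: 442,208.
Unrounded shares: Vance 115,352/442,208 × $75,050 = 19,577.14; Delacroix 173,718/442,208 × $75,050 = 29,482.81; Quinlan 43,867/442,208 × $75,050 = 7,444.95; Halvorsen 109,271/442,208 × $75,050 = 18,545.09.
After rounding ($50): Vance $19,600; Delacroix $29,500; Quinlan $7,450; Halvorsen $18,550. Sum = $75,100.
Difference $75,050 − $75,100 = −$50 applied to largest allocation (Delacroix): Delacroix becomes $29,450.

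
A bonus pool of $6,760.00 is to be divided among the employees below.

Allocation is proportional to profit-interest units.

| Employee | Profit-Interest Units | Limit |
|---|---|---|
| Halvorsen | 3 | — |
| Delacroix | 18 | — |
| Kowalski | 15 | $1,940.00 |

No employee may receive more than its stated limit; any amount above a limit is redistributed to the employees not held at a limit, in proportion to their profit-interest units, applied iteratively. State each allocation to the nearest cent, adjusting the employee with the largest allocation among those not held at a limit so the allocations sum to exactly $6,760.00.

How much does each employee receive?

Halvorsen: $688.57 | Delacroix: $4,131.43 | Kowalski: $1,940.00

Profit-interest units total: 36.
Proportional shares (ignoring caps): Halvorsen 563.3333; Delacroix 3,380.0000; Kowalski 2,816.6667.
Capped: Kowalski ($1,940.00); remaining pool $4,820.00 reallocated over remaining profit-interest units 21.
Shares after redistribution: Halvorsen 688.5714 → $688.57; Delacroix 4,131.4286 → $4,131.43.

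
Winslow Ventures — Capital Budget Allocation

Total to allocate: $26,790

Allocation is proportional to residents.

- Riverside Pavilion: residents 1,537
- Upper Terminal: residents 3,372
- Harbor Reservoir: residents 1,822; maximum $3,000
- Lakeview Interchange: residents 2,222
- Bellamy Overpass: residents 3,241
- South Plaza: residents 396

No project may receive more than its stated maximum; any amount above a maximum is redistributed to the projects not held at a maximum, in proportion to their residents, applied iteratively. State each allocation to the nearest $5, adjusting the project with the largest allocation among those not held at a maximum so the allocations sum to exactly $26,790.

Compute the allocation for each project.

Riverside Pavilion: $3,395 | Upper Terminal: $7,450 | Harbor Reservoir: $3,000 | Lakeview Interchange: $4,910 | Bellamy Overpass: $7,160 | South Plaza: $875

Combined residents = 12,590.
Pro-rata shares before constraints: Riverside Pavilion 3,270.55; Upper Terminal 7,175.21; Harbor Reservoir 3,877.00; Lakeview Interchange 4,728.15; Bellamy Overpass 6,896.46; South Plaza 842.64.
Held at cap: Harbor Reservoir ($3,000); remaining pool $23,790 reallocated over remaining residents 10,768.
Redistributed shares: Riverside Pavilion 3,395.73 → $3,395; Upper Terminal 7,449.84 → $7,450; Lakeview Interchange 4,909.12 → $4,910; Bellamy Overpass 7,160.42 → $7,160; South Plaza 874.89 → $875.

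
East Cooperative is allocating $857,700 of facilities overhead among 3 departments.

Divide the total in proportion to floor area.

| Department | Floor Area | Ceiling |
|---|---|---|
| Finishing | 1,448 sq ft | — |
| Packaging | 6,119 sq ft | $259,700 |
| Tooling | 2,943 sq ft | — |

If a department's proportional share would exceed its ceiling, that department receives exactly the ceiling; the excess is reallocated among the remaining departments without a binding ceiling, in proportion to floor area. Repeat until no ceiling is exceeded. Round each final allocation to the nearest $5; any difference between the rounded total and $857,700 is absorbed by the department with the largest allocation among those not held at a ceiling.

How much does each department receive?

Total floor area = 10,510.
Pro-rata shares before constraints: Finishing 118,168.37; Packaging 499,359.31; Tooling 240,172.32.
Held at cap: Packaging ($259,700); balance $598,000 reallocated over remaining floor area 4,391.
Redistributed shares: Finishing 197,199.73 → $197,200; Tooling 400,800.27 → $400,800.

Finishing: $197,200 · Packaging: $259,700 · Tooling: $400,800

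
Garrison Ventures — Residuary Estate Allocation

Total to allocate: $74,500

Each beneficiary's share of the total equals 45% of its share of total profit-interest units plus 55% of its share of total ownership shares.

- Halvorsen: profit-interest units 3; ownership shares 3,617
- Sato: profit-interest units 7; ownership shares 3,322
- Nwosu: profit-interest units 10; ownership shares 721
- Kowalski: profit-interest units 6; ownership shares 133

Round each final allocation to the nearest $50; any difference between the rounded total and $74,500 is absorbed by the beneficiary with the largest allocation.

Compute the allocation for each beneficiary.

Halvorsen: $22,900; Sato: $26,450; Nwosu: $16,700; Kowalski: $8,450

Profit-interest units total 26; ownership shares total 7,793.
Blended shares (45% profit-interest units + 55% ownership shares): Halvorsen 0.3072; Sato 0.3556; Nwosu 0.2240; Kowalski 0.1132.
Raw shares: Halvorsen 22,886.18; Sato 26,492.78; Nwosu 16,685.19; Kowalski 8,435.84.
At nearest $50: Halvorsen $22,900; Sato $26,500; Nwosu $16,700; Kowalski $8,450. Sum = $74,550.
Difference $74,500 − $74,550 = −$50 applied to largest allocation (Sato): Sato becomes $26,450.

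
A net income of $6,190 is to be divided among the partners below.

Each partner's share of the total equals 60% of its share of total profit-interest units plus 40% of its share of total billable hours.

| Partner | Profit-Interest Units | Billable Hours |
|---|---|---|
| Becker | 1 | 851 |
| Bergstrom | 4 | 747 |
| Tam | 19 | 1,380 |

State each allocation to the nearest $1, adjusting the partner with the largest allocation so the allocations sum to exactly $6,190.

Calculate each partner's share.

Becker: $862; Bergstrom: $1,240; Tam: $4,088

Totals — profit-interest units 24, billable hours 2,978.
Composite weights (60% profit-interest units + 40% billable hours): Becker 0.1393; Bergstrom 0.2003; Tam 0.6604.
Raw shares: Becker 862.30; Bergstrom 1,240.08; Tam 4,087.62.
Rounded to nearest $1: Becker $862; Bergstrom $1,240; Tam $4,088. Sum = $6,190.
Rounded total matches; no reconciliation needed.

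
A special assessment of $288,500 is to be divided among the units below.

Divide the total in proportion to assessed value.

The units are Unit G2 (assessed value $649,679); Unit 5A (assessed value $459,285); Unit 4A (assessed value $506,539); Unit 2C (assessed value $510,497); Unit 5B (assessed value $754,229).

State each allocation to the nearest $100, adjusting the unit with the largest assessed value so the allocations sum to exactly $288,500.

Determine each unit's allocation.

Unit G2: $65,100 · Unit 5A: $46,000 · Unit 4A: $50,700 · Unit 2C: $51,100 · Unit 5B: $75,600

Total assessed value = 2,880,229.
Pro-rata amounts: Unit G2 649,679/2,880,229 × $288,500 = 65,075.52; Unit 5A 459,285/2,880,229 × $288,500 = 46,004.58; Unit 4A 506,539/2,880,229 × $288,500 = 50,737.81; Unit 2C 510,497/2,880,229 × $288,500 = 51,134.26; Unit 5B 754,229/2,880,229 × $288,500 = 75,547.84.
At nearest $100: Unit G2 $65,100; Unit 5A $46,000; Unit 4A $50,700; Unit 2C $51,100; Unit 5B $75,500. Sum = $288,400.
Difference $288,500 − $288,400 = +$100 applied to largest assessed value (Unit 5B): Unit 5B becomes $75,600.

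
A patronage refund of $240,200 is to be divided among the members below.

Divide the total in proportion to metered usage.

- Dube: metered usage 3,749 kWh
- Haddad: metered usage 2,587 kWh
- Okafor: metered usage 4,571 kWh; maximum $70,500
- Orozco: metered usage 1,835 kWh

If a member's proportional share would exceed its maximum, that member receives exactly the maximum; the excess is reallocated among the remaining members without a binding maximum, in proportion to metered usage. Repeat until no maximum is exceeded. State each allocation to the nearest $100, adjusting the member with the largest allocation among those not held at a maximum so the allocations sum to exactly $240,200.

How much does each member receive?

Dube: $77,900 · Haddad: $53,700 · Okafor: $70,500 · Orozco: $38,100

Combined metered usage = 12,742.
Pro-rata shares before constraints: Dube 70,672.56; Haddad 48,767.65; Okafor 86,168.12; Orozco 34,591.67.
Cap binds for Okafor ($70,500); remaining pool $169,700 reallocated over remaining metered usage 8,171.
Redistributed shares: Dube 77,861.38 → $77,900; Haddad 53,728.30 → $53,700; Orozco 38,110.33 → $38,100.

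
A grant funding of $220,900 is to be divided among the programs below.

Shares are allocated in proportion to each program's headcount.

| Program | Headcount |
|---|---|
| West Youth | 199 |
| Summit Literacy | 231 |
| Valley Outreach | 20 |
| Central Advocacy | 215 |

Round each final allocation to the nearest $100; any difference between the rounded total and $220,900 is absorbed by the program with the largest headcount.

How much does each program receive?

West Youth: $66,100; Summit Literacy: $76,800; Valley Outreach: $6,600; Central Advocacy: $71,400

Sum of headcount: 665.
Unrounded shares: West Youth 199/665 × $220,900 = 66,103.91; Summit Literacy 231/665 × $220,900 = 76,733.68; Valley Outreach 20/665 × $220,900 = 6,643.61; Central Advocacy 215/665 × $220,900 = 71,418.80.
After rounding ($100): West Youth $66,100; Summit Literacy $76,700; Valley Outreach $6,600; Central Advocacy $71,400. Sum = $220,800.
Difference $220,900 − $220,800 = +$100 applied to largest headcount (Summit Literacy): Summit Literacy becomes $76,800.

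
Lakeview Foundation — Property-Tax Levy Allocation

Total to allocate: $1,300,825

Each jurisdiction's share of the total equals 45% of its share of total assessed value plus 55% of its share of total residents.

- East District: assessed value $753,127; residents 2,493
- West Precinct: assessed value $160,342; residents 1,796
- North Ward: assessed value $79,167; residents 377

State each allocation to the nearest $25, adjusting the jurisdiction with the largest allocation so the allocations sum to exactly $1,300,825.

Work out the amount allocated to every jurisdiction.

Totals — assessed value 992,636, residents 4,666.
Composite weights (45% assessed value + 55% residents): East District 0.6353; West Precinct 0.2844; North Ward 0.0803.
Raw shares: East District 826,389.69; West Precinct 369,942.73; North Ward 104,492.58.
Rounded to nearest $25: East District $826,400; West Precinct $369,950; North Ward $104,500. Sum = $1,300,850.
Difference $1,300,825 − $1,300,850 = −$25 applied to largest allocation (East District): East District becomes $826,375.

East District: $826,375; West Precinct: $369,950; North Ward: $104,500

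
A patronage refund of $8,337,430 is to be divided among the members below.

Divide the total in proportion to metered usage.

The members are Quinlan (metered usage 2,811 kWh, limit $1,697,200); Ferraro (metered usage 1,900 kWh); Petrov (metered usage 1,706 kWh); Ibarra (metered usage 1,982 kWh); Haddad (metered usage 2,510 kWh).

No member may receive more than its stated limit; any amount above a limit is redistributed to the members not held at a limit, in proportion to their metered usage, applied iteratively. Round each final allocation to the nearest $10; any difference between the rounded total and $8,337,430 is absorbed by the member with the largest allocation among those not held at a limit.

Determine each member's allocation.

Quinlan: $1,697,200 · Ferraro: $1,557,970 · Petrov: $1,398,890 · Ibarra: $1,625,210 · Haddad: $2,058,160

Combined metered usage = 10,909.
Pro-rata shares before constraints: Quinlan 2,148,365.18; Ferraro 1,452,114.49; Petrov 1,303,845.96; Ibarra 1,514,784.70; Haddad 1,918,319.67.
Capped: Quinlan ($1,697,200); balance $6,640,230 reallocated over remaining metered usage 8,098.
Redistributed shares: Ferraro 1,557,969.50 → $1,557,970; Petrov 1,398,892.61 → $1,398,890; Ibarra 1,625,208.18 → $1,625,210; Haddad 2,058,159.71 → $2,058,160.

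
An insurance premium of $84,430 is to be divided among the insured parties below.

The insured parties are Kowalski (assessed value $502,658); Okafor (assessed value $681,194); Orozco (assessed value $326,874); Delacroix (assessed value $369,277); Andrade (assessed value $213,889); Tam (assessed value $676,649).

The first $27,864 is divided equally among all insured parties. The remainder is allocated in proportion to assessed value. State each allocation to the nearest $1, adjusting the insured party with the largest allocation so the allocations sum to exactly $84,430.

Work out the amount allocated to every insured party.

Kowalski: $14,907; Okafor: $18,551; Orozco: $11,318; Delacroix: $12,184; Andrade: $9,011; Tam: $18,459

Equal tier: $27,864 ÷ 6 = $4,644 apiece.
Remainder $56,566 by assessed value (total 2,770,541): Kowalski 10,262.74 → $10,263; Okafor 13,907.90 → $13,908; Orozco 6,673.77 → $6,674; Delacroix 7,539.51 → $7,540; Andrade 4,366.96 → $4,367; Tam 13,815.11 → $13,815.
Rounding difference −$1 on remainder applied to Okafor.
Totals: Kowalski $4,644 + $10,263 = $14,907; Okafor $4,644 + $13,907 = $18,551; Orozco $4,644 + $6,674 = $11,318; Delacroix $4,644 + $7,540 = $12,184; Andrade $4,644 + $4,367 = $9,011; Tam $4,644 + $13,815 = $18,459.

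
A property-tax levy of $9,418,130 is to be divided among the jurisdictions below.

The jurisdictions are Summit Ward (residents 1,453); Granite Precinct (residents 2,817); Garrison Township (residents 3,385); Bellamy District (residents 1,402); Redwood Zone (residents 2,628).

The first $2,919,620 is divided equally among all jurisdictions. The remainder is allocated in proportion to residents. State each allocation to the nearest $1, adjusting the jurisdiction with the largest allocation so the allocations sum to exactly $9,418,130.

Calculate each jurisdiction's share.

$2,919,620 shared equally gives $583,924 per jurisdiction.
Remainder $6,498,510 by residents (total 11,685): Summit Ward 808,073.17 → $808,073; Granite Precinct 1,566,649.78 → $1,566,650; Garrison Township 1,882,537.98 → $1,882,538; Bellamy District 779,709.97 → $779,710; Redwood Zone 1,461,539.09 → $1,461,539.
Totals: Summit Ward $583,924 + $808,073 = $1,391,997; Granite Precinct $583,924 + $1,566,650 = $2,150,574; Garrison Township $583,924 + $1,882,538 = $2,466,462; Bellamy District $583,924 + $779,710 = $1,363,634; Redwood Zone $583,924 + $1,461,539 = $2,045,463.

Summit Ward: $1,391,997 · Granite Precinct: $2,150,574 · Garrison Township: $2,466,462 · Bellamy District: $1,363,634 · Redwood Zone: $2,045,463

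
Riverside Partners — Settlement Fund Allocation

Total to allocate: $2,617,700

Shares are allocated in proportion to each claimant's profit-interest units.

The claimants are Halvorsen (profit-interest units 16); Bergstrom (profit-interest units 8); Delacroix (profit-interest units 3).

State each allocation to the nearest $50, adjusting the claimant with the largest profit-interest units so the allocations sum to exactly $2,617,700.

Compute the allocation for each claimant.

Total profit-interest units = 16 + 8 + 3 = 27.
Pro-rata amounts: Halvorsen 1,551,229.63; Bergstrom 775,614.81; Delacroix 290,855.56.
Rounded to nearest $50: Halvorsen $1,551,250; Bergstrom $775,600; Delacroix $290,850. Sum = $2,617,700.
No rounding difference to absorb.

Halvorsen: $1,551,250 | Bergstrom: $775,600 | Delacroix: $290,850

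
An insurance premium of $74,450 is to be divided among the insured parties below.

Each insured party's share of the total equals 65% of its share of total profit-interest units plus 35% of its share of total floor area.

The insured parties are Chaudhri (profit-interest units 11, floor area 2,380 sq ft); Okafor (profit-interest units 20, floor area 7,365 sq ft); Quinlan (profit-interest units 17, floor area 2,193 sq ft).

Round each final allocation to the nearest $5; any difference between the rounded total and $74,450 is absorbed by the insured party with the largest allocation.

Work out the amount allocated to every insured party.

Chaudhri: $16,285 | Okafor: $36,240 | Quinlan: $21,925

Profit-interest units total 48; floor area total 11,938.
Blended shares (65% profit-interest units + 35% floor area): Chaudhri 0.2187; Okafor 0.4868; Quinlan 0.2945.
Unrounded shares: Chaudhri 16,284.86; Okafor 36,239.39; Quinlan 21,925.75.
Rounded to nearest $5: Chaudhri $16,285; Okafor $36,240; Quinlan $21,925. Sum = $74,450.
Sum already equals the total — no adjustment.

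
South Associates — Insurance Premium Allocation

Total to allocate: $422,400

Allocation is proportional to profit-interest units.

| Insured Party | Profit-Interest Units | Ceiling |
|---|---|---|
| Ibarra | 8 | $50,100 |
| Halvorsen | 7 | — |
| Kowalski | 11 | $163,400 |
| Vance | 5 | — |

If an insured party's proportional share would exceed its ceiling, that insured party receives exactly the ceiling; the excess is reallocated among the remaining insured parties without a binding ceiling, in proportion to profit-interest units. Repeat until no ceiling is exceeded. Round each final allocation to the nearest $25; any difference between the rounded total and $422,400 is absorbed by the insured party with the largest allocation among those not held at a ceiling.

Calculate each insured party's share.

Profit-interest units total: 31.
Pro-rata shares before constraints: Ibarra 109,006.45; Halvorsen 95,380.65; Kowalski 149,883.87; Vance 68,129.03.
Held at cap: Ibarra ($50,100); balance $372,300 reallocated over remaining profit-interest units 23.
Held at cap: Kowalski ($163,400); balance $208,900 reallocated over remaining profit-interest units 12.
Redistributed shares: Halvorsen 121,858.33 → $121,850; Vance 87,041.67 → $87,050.

Ibarra: $50,100 · Halvorsen: $121,850 · Kowalski: $163,400 · Vance: $87,050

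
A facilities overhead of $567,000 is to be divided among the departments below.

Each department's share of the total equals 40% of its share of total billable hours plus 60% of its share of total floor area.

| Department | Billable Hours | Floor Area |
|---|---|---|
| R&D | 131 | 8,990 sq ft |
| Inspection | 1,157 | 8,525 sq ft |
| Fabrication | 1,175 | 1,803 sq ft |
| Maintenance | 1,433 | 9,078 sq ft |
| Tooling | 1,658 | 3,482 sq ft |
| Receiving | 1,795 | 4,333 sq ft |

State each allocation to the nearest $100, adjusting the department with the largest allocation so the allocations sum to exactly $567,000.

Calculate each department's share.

Billable hours total 7,349; floor area total 36,211.
Composite weights (40% billable hours + 60% floor area): R&D 0.1561; Inspection 0.2042; Fabrication 0.0938; Maintenance 0.2284; Tooling 0.1479; Receiving 0.1695.
Unrounded shares: R&D 88,503.30; Inspection 115,798.40; Fabrication 53,201.14; Maintenance 129,511.52; Tooling 83,881.27; Receiving 96,104.36.
At nearest $100: R&D $88,500; Inspection $115,800; Fabrication $53,200; Maintenance $129,500; Tooling $83,900; Receiving $96,100. Sum = $567,000.
No rounding difference to absorb.

R&D: $88,500 · Inspection: $115,800 · Fabrication: $53,200 · Maintenance: $129,500 · Tooling: $83,900 · Receiving: $96,100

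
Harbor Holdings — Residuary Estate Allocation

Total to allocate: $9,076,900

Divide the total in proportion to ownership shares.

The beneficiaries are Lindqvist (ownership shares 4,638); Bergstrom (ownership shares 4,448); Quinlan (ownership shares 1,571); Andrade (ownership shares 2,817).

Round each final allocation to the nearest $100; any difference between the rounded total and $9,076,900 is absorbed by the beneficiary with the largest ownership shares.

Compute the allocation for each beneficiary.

Lindqvist: $3,124,500; Bergstrom: $2,996,400; Quinlan: $1,058,300; Andrade: $1,897,700

Sum of ownership shares: 13,474.
Pro-rata amounts: Lindqvist 4,638/13,474 × $9,076,900 = 3,124,436.86; Bergstrom 4,448/13,474 × $9,076,900 = 2,996,441.38; Quinlan 1,571/13,474 × $9,076,900 = 1,058,320.46; Andrade 2,817/13,474 × $9,076,900 = 1,897,701.30.
Rounded to nearest $100: Lindqvist $3,124,400; Bergstrom $2,996,400; Quinlan $1,058,300; Andrade $1,897,700. Sum = $9,076,800.
Difference $9,076,900 − $9,076,800 = +$100 applied to largest ownership shares (Lindqvist): Lindqvist becomes $3,124,500.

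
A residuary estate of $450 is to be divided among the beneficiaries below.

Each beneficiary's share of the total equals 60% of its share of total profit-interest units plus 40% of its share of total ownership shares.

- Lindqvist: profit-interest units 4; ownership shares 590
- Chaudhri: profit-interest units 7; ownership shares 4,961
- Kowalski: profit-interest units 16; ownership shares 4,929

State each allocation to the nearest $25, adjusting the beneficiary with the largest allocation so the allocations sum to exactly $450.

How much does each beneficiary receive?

Totals — profit-interest units 27, ownership shares 10,480.
Blended shares (60% profit-interest units + 40% ownership shares): Lindqvist 0.1114; Chaudhri 0.3449; Kowalski 0.5437.
Pro-rata amounts: Lindqvist 50.13; Chaudhri 155.21; Kowalski 244.66.
Rounded to nearest $25: Lindqvist $50; Chaudhri $150; Kowalski $250. Sum = $450.
Rounded total matches; no reconciliation needed.

Lindqvist: $50; Chaudhri: $150; Kowalski: $250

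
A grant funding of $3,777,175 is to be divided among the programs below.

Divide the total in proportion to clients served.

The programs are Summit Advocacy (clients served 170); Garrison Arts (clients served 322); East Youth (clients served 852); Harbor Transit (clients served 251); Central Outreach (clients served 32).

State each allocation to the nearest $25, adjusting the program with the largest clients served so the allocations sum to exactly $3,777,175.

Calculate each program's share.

Clients served total: 1,627.
Proportional shares: Summit Advocacy 170/1,627 × $3,777,175 = 394,664.87; Garrison Arts 322/1,627 × $3,777,175 = 747,541.70; East Youth 852/1,627 × $3,777,175 = 1,977,967.49; Harbor Transit 251/1,627 × $3,777,175 = 582,711.08; Central Outreach 32/1,627 × $3,777,175 = 74,289.86.
At nearest $25: Summit Advocacy $394,675; Garrison Arts $747,550; East Youth $1,977,975; Harbor Transit $582,700; Central Outreach $74,300. Sum = $3,777,200.
Difference $3,777,175 − $3,777,200 = −$25 applied to largest clients served (East Youth): East Youth becomes $1,977,950.

Summit Advocacy: $394,675 | Garrison Arts: $747,550 | East Youth: $1,977,950 | Harbor Transit: $582,700 | Central Outreach: $74,300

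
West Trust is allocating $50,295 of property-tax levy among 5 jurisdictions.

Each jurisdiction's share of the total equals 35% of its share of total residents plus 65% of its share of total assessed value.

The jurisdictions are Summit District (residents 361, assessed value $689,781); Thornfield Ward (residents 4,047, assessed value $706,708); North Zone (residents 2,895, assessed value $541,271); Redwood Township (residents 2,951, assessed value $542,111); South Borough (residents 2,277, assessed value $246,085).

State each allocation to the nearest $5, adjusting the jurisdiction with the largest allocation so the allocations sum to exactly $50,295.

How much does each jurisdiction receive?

Summit District: $8,780 | Thornfield Ward: $14,160 | North Zone: $10,560 | Redwood Township: $10,645 | South Borough: $6,150

Totals — residents 12,531, assessed value 2,725,956.
Composite weights (35% residents + 65% assessed value): Summit District 0.1746; Thornfield Ward 0.2815; North Zone 0.2099; Redwood Township 0.2117; South Borough 0.1223.
Pro-rata amounts: Summit District 8,779.51; Thornfield Ward 14,160.51; North Zone 10,558.16; Redwood Township 10,646.90; South Borough 6,149.91.
After rounding ($5): Summit District $8,780; Thornfield Ward $14,160; North Zone $10,560; Redwood Township $10,645; South Borough $6,150. Sum = $50,295.
Sum already equals the total — no adjustment.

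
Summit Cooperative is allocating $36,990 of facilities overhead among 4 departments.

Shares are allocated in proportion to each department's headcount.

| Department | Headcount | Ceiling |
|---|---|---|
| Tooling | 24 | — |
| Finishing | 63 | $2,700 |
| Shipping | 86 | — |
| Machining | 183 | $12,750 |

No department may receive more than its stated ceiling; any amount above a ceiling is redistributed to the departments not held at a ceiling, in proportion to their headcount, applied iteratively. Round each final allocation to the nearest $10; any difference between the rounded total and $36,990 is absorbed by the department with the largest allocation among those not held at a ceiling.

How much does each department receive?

Total headcount = 356.
Pro-rata shares before constraints: Tooling 2,493.71; Finishing 6,545.98; Shipping 8,935.79; Machining 19,014.52.
Capped: Finishing ($2,700), Machining ($12,750); balance $21,540 reallocated over remaining headcount 110.
Redistributed shares: Tooling 4,699.64 → $4,700; Shipping 16,840.36 → $16,840.

Tooling: $4,700; Finishing: $2,700; Shipping: $16,840; Machining: $12,750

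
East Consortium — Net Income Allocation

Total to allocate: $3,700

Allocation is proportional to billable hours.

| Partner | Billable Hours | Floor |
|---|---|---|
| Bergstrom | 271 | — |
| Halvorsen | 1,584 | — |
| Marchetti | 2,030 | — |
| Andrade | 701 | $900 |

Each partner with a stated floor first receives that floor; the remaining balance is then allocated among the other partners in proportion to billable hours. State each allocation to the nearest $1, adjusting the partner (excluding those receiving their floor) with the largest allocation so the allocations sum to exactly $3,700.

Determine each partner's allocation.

Bergstrom: $195; Halvorsen: $1,142; Marchetti: $1,463; Andrade: $900

Minimums first: Andrade $900. Remaining pool $2,800.
Remaining pool split over remaining billable hours 3,885: Bergstrom 195.32 → $195; Halvorsen 1,141.62 → $1,142; Marchetti 1,463.06 → $1,463.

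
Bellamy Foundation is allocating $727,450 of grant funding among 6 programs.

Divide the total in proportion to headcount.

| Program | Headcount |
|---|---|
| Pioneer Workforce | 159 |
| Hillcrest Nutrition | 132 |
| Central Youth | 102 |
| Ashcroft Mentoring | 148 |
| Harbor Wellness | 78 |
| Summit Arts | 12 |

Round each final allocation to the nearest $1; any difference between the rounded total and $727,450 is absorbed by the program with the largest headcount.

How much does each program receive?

Pioneer Workforce: $183,303 · Hillcrest Nutrition: $152,177 · Central Youth: $117,591 · Ashcroft Mentoring: $170,622 · Harbor Wellness: $89,923 · Summit Arts: $13,834

Headcount total: 159 + 132 + 102 + 148 + 78 + 12 = 631.
Proportional shares: Pioneer Workforce 183,303.57; Hillcrest Nutrition 152,176.55; Central Youth 117,590.97; Ashcroft Mentoring 170,622.19; Harbor Wellness 89,922.504; Summit Arts 13,834.23.
After rounding ($1): Pioneer Workforce $183,304; Hillcrest Nutrition $152,177; Central Youth $117,591; Ashcroft Mentoring $170,622; Harbor Wellness $89,923; Summit Arts $13,834. Sum = $727,451.
Difference $727,450 − $727,451 = −$1 applied to largest headcount (Pioneer Workforce): Pioneer Workforce becomes $183,303.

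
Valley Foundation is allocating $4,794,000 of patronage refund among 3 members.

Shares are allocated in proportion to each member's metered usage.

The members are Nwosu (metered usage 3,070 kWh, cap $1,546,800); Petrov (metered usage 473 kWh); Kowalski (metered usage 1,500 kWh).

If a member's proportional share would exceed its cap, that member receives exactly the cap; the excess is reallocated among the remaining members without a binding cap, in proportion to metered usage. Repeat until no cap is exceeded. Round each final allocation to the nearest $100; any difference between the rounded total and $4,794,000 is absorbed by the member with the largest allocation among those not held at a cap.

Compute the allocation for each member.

Nwosu: $1,546,800; Petrov: $778,500; Kowalski: $2,468,700

Sum of metered usage: 5,043.
Unconstrained shares: Nwosu 2,918,417.61; Petrov 449,645.45; Kowalski 1,425,936.94.
Cap binds for Nwosu ($1,546,800); remaining pool $3,247,200 reallocated over remaining metered usage 1,973.
Remaining shares: Petrov 778,472.17 → $778,500; Kowalski 2,468,727.83 → $2,468,700.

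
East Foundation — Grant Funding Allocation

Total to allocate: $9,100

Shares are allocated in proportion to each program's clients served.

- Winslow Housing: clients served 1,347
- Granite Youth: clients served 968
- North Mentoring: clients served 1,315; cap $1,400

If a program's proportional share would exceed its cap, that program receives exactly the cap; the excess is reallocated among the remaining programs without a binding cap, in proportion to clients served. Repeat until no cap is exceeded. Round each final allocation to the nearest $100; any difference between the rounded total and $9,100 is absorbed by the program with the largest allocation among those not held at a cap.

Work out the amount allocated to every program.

Clients served total: 3,630.
Pro-rata shares before constraints: Winslow Housing 3,376.78; Granite Youth 2,426.67; North Mentoring 3,296.56.
Cap binds for North Mentoring ($1,400); residual $7,700 reallocated over remaining clients served 2,315.
Shares after redistribution: Winslow Housing 4,480.30 → $4,500; Granite Youth 3,219.70 → $3,200.

Winslow Housing: $4,500 | Granite Youth: $3,200 | North Mentoring: $1,400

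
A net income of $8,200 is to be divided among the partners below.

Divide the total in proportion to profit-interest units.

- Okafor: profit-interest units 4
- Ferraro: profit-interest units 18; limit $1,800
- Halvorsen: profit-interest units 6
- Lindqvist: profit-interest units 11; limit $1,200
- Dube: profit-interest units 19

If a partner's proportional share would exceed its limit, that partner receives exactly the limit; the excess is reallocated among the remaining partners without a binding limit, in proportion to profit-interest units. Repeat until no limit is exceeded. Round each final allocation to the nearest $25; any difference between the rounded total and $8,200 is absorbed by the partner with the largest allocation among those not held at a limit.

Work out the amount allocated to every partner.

Profit-interest units total: 58.
Pro-rata shares before constraints: Okafor 565.52; Ferraro 2,544.83; Halvorsen 848.28; Lindqvist 1,555.17; Dube 2,686.21.
Held at cap: Ferraro ($1,800), Lindqvist ($1,200); balance $5,200 reallocated over remaining profit-interest units 29.
Remaining shares: Okafor 717.24 → $725; Halvorsen 1,075.86 → $1,075; Dube 3,406.90 → $3,400.

Okafor: $725; Ferraro: $1,800; Halvorsen: $1,075; Lindqvist: $1,200; Dube: $3,400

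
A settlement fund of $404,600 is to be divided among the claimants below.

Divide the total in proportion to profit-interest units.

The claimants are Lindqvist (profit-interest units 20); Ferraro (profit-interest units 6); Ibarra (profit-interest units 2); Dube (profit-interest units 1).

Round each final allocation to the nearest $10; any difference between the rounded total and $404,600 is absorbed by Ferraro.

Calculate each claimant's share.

Lindqvist: $279,030 · Ferraro: $83,720 · Ibarra: $27,900 · Dube: $13,950

Sum of profit-interest units: 29.
Pro-rata amounts: Lindqvist 20/29 × $404,600 = 279,034.48; Ferraro 6/29 × $404,600 = 83,710.34; Ibarra 2/29 × $404,600 = 27,903.45; Dube 1/29 × $404,600 = 13,951.72.
After rounding ($10): Lindqvist $279,030; Ferraro $83,710; Ibarra $27,900; Dube $13,950. Sum = $404,590.
Difference $404,600 − $404,590 = +$10 applied to Ferraro: Ferraro becomes $83,720.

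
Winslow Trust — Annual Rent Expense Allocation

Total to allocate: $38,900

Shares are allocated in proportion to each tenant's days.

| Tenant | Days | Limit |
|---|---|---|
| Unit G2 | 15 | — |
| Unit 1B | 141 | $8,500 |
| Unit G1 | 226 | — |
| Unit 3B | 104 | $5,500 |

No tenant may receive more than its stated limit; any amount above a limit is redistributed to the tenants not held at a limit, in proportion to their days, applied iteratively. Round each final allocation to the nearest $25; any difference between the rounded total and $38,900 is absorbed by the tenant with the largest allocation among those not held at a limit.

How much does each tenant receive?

Unit G2: $1,550; Unit 1B: $8,500; Unit G1: $23,350; Unit 3B: $5,500

Sum of days: 486.
Unconstrained shares: Unit G2 1,200.62; Unit 1B 11,285.80; Unit G1 18,089.30; Unit 3B 8,324.28.
Held at cap: Unit 1B ($8,500), Unit 3B ($5,500); balance $24,900 reallocated over remaining days 241.
Redistributed shares: Unit G2 1,549.79 → $1,550; Unit G1 23,350.21 → $23,350.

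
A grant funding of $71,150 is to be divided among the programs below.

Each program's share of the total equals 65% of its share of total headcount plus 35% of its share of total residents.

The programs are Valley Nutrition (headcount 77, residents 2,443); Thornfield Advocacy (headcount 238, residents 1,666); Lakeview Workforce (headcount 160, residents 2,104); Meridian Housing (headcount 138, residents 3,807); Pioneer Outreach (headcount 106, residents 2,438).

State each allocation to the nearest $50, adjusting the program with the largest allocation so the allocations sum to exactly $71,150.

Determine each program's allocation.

Valley Nutrition: $9,850; Thornfield Advocacy: $18,600; Lakeview Workforce: $14,500; Meridian Housing: $16,500; Pioneer Outreach: $11,700

Headcount total 719; residents total 12,458.
Combined weights (65% headcount + 35% residents): Valley Nutrition 0.1382; Thornfield Advocacy 0.2620; Lakeview Workforce 0.2038; Meridian Housing 0.2317; Pioneer Outreach 0.1643.
Proportional shares: Valley Nutrition 9,836.14; Thornfield Advocacy 18,638.82; Lakeview Workforce 14,497.24; Meridian Housing 16,486.31; Pioneer Outreach 11,691.49.
After rounding ($50): Valley Nutrition $9,850; Thornfield Advocacy $18,650; Lakeview Workforce $14,500; Meridian Housing $16,500; Pioneer Outreach $11,700. Sum = $71,200.
Difference $71,150 − $71,200 = −$50 applied to largest allocation (Thornfield Advocacy): Thornfield Advocacy becomes $18,600.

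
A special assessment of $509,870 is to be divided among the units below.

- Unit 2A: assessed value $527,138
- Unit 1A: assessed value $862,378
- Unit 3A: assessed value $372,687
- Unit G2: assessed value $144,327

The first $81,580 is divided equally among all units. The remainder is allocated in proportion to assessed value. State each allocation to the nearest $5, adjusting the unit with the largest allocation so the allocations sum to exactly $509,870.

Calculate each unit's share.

First tranche $81,580 split equally: $20,395 each.
Remainder $428,290 by assessed value (total 1,906,530): Unit 2A 118,418.24 → $118,420; Unit 1A 193,727.81 → $193,730; Unit 3A 83,721.80 → $83,720; Unit G2 32,422.15 → $32,420.
Totals: Unit 2A $20,395 + $118,420 = $138,815; Unit 1A $20,395 + $193,730 = $214,125; Unit 3A $20,395 + $83,720 = $104,115; Unit G2 $20,395 + $32,420 = $52,815.

Unit 2A: $138,815 | Unit 1A: $214,125 | Unit 3A: $104,115 | Unit G2: $52,815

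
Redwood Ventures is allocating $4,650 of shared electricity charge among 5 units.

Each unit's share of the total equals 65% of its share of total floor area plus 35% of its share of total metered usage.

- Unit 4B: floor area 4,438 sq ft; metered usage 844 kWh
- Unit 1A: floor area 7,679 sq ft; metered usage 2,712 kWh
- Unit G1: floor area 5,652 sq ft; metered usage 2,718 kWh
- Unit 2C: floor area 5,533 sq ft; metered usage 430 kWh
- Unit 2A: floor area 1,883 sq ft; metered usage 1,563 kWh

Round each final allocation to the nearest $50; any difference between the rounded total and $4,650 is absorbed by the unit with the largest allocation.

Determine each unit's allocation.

Floor area total 25,185; metered usage total 8,267.
Blended shares (65% floor area + 35% metered usage): Unit 4B 0.1503; Unit 1A 0.3130; Unit G1 0.2609; Unit 2C 0.1610; Unit 2A 0.1148.
Proportional shares: Unit 4B 698.77; Unit 1A 1,455.47; Unit G1 1,213.39; Unit 2C 748.68; Unit 2A 533.69.
At nearest $50: Unit 4B $700; Unit 1A $1,450; Unit G1 $1,200; Unit 2C $750; Unit 2A $550. Sum = $4,650.
Sum already equals the total — no adjustment.

Unit 4B: $700; Unit 1A: $1,450; Unit G1: $1,200; Unit 2C: $750; Unit 2A: $550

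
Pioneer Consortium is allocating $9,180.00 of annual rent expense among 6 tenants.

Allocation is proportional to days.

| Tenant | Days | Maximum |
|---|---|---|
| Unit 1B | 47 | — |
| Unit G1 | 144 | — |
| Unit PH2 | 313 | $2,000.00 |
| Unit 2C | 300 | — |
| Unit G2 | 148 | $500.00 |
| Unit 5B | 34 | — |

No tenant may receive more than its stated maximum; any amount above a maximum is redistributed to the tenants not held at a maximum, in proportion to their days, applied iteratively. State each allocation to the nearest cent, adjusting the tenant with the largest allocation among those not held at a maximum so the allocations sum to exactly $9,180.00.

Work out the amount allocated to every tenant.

Total days = 986.
Pro-rata shares before constraints: Unit 1B 437.5862; Unit G1 1,340.6897; Unit PH2 2,914.1379; Unit 2C 2,793.1034; Unit G2 1,377.9310; Unit 5B 316.5517.
Capped: Unit PH2 ($2,000.00), Unit G2 ($500.00); residual $6,680.00 reallocated over remaining days 525.
Shares after redistribution: Unit 1B 598.0190 → $598.02; Unit G1 1,832.2286 → $1,832.23; Unit 2C 3,817.1429 → $3,817.14; Unit 5B 432.6095 → $432.61.

Unit 1B: $598.02 | Unit G1: $1,832.23 | Unit PH2: $2,000.00 | Unit 2C: $3,817.14 | Unit G2: $500.00 | Unit 5B: $432.61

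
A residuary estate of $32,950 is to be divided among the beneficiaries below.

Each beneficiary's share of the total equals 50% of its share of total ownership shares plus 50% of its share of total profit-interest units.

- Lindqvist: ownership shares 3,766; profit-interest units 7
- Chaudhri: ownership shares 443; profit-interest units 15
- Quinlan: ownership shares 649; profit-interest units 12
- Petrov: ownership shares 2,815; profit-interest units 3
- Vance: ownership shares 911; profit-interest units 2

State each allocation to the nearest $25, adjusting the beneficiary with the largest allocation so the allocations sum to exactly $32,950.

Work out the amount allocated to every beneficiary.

Ownership shares total 8,584; profit-interest units total 39.
Combined weights (50% ownership shares + 50% profit-interest units): Lindqvist 0.3091; Chaudhri 0.2181; Quinlan 0.1916; Petrov 0.2024; Vance 0.0787.
Unrounded shares: Lindqvist 10,185.02; Chaudhri 7,186.77; Quinlan 6,314.84; Petrov 6,670.05; Vance 2,593.33.
After rounding ($25): Lindqvist $10,175; Chaudhri $7,175; Quinlan $6,325; Petrov $6,675; Vance $2,600. Sum = $32,950.
Rounded total matches; no reconciliation needed.

Lindqvist: $10,175; Chaudhri: $7,175; Quinlan: $6,325; Petrov: $6,675; Vance: $2,600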